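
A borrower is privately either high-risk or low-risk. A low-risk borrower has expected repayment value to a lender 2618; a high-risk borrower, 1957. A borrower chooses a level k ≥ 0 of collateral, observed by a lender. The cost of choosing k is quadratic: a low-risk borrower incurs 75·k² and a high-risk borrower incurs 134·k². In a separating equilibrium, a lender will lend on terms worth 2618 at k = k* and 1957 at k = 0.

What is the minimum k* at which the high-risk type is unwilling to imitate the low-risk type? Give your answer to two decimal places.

The high-risk type at k = 0 receives 1957; imitating at k* yields 2618 − 134·k*².
Indifference: 1957 = 2618 − 134·k*², so k*² = (2618 − 1957) / 134 ≈ 4.9328.
k* = √4.9328 ≈ 2.22.

2.22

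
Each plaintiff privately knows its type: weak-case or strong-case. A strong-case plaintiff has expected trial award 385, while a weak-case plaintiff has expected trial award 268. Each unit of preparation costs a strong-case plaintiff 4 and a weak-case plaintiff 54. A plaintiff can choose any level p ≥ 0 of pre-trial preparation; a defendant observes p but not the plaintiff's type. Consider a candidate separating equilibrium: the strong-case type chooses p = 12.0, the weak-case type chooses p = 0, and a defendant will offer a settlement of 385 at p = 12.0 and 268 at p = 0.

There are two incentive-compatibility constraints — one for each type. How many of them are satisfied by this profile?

2

Weak-case type: stay at 0 → 268; mimic → 385 − 54 × 12.0 = -263. IC holds (268 ≥ -263).
Strong-case type: signal → 385 − 4 × 12.0 = 337; deviate to 0 → 268. IC holds (337 ≥ 268).
2 of 2 constraints hold, so this is a separating equilibrium.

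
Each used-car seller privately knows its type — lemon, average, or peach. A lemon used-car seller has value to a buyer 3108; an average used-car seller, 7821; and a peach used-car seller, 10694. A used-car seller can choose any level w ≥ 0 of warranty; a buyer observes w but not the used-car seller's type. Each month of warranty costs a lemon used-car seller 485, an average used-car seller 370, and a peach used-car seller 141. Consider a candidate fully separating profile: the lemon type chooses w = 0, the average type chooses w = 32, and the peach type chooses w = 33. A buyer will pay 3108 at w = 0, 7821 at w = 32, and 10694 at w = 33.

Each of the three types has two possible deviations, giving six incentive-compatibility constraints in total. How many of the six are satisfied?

4

Average (own payoff 7821 − 370×32 = -4019): to w=0 gives 3108 → profitable ✗; to w=33 gives 10694 − 370×33 = -1516 → profitable ✗.
Lemon (own payoff 3108): to w=32 gives 7821 − 485×32 = -7699 → no gain ✓; to w=33 gives 10694 − 485×33 = -5311 → no gain ✓.
Peach (own payoff 10694 − 141×33 = 6041): to w=0 gives 3108 → no gain ✓; to w=32 gives 7821 − 141×32 = 3309 → no gain ✓.
4 of the 6 constraints hold; not an equilibrium.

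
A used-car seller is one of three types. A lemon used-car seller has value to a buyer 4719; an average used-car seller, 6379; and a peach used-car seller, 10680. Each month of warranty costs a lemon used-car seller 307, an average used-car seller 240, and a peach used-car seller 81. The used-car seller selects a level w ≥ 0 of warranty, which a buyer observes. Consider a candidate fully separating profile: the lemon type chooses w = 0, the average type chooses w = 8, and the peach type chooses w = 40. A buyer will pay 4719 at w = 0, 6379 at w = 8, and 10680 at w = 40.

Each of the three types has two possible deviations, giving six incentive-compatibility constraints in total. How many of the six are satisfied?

Average (own payoff 6379 − 240×8 = 4459): to w=0 gives 4719 → profitable ✗; to w=40 gives 10680 − 240×40 = 1080 → no gain ✓.
Lemon (own payoff 4719): to w=8 gives 6379 − 307×8 = 3923 → no gain ✓; to w=40 gives 10680 − 307×40 = -1600 → no gain ✓.
Peach (own payoff 10680 − 81×40 = 7440): to w=0 gives 4719 → no gain ✓; to w=8 gives 6379 − 81×8 = 5731 → no gain ✓.
5 of the 6 constraints hold; not an equilibrium.

5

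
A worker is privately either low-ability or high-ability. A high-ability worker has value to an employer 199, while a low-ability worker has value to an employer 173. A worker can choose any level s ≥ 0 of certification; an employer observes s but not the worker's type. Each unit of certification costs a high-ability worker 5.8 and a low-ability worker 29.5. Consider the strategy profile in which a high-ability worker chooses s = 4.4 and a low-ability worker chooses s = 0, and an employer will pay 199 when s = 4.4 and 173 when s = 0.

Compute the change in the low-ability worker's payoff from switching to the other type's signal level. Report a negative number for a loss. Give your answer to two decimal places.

Playing s = 0 the low-ability worker receives 173.
Deviating to s = 4.4 brings payment 199 at cost 29.5 × 4.4 = 129.8, netting 69.2.
Gain from deviating: 69.2 − 173 = -103.80.
The gain is negative, so the low-ability type's incentive-compatibility constraint is satisfied.

-103.80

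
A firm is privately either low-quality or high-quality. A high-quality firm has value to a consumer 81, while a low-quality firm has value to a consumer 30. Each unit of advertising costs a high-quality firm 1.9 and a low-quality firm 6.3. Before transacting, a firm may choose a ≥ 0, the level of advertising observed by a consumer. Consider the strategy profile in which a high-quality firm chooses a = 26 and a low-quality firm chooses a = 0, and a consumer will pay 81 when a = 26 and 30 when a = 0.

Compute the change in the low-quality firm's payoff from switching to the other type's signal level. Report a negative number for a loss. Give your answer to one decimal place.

Playing a = 0 the low-quality firm receives 30.
Deviating to a = 26 brings payment 81 at cost 6.3 × 26 = 163.8, netting -82.8.
Gain from deviating: -82.8 − 30 = -112.8.
The gain is negative, so the low-quality type's incentive-compatibility constraint is satisfied.

-112.8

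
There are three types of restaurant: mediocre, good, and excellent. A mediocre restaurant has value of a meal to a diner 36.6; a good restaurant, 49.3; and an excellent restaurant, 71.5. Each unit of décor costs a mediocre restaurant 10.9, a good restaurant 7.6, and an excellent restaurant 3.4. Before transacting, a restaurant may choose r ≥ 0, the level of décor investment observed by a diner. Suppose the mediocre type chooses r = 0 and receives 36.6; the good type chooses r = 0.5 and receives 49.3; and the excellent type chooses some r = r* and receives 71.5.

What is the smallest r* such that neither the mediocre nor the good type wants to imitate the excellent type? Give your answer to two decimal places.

Good type (on-path payoff 49.3 − 7.6×0.5 = 45.5) won't mimic when 45.5 ≥ 71.5 − 7.6·r*, i.e. r* ≥ 3.42.
Mediocre type (on-path payoff 36.6) won't mimic when 36.6 ≥ 71.5 − 10.9·r*, i.e. r* ≥ 3.20.
Both must hold, so r* = max(3.20, 3.42) = 3.42. The good type's constraint binds.

3.42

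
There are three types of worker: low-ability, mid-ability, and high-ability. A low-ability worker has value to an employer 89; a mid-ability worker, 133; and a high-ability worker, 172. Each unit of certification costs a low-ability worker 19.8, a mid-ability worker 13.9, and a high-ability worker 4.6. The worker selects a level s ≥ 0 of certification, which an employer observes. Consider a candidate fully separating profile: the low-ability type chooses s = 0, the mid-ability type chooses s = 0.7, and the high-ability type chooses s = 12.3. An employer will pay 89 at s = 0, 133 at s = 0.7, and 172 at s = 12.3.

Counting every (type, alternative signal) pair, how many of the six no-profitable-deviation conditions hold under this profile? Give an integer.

4

High-ability (own payoff 172 − 4.6×12.3 = 115.42): to s=0 gives 89 → no gain ✓; to s=0.7 gives 133 − 4.6×0.7 = 129.78 → profitable ✗.
Mid-ability (own payoff 133 − 13.9×0.7 = 123.27): to s=0 gives 89 → no gain ✓; to s=12.3 gives 172 − 13.9×12.3 = 1.03 → no gain ✓.
Low-ability (own payoff 89): to s=0.7 gives 133 − 19.8×0.7 = 119.14 → profitable ✗; to s=12.3 gives 172 − 19.8×12.3 = -71.54 → no gain ✓.
4 of the 6 constraints hold; not an equilibrium.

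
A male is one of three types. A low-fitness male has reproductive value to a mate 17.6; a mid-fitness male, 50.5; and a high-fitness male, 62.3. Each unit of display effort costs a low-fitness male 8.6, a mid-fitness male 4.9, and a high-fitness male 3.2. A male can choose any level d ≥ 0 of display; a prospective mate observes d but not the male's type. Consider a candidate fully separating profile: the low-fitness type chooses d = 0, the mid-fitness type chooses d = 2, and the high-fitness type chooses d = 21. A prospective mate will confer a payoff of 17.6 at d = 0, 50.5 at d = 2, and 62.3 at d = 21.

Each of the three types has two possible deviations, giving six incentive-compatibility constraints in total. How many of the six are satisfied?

Low-fitness (own payoff 17.6): to d=2 gives 50.5 − 8.6×2 = 33.3 → profitable ✗; to d=21 gives 62.3 − 8.6×21 = -118.3 → no gain ✓.
High-fitness (own payoff 62.3 − 3.2×21 = -4.9): to d=0 gives 17.6 → profitable ✗; to d=2 gives 50.5 − 3.2×2 = 44.1 → profitable ✗.
Mid-fitness (own payoff 50.5 − 4.9×2 = 40.7): to d=0 gives 17.6 → no gain ✓; to d=21 gives 62.3 − 4.9×21 = -40.6 → no gain ✓.
3 of the 6 constraints hold; not an equilibrium.

3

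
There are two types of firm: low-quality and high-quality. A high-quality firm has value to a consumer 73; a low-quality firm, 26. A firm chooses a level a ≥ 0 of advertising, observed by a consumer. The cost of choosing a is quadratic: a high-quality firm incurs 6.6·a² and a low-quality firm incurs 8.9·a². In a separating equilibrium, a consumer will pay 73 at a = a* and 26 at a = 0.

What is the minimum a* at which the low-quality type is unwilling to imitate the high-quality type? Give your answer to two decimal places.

The low-quality type at a = 0 receives 26; imitating at a* yields 73 − 8.9·a*².
Indifference: 26 = 73 − 8.9·a*², so a*² = (73 − 26) / 8.9 ≈ 5.2809.
a* = √5.2809 ≈ 2.30.

2.30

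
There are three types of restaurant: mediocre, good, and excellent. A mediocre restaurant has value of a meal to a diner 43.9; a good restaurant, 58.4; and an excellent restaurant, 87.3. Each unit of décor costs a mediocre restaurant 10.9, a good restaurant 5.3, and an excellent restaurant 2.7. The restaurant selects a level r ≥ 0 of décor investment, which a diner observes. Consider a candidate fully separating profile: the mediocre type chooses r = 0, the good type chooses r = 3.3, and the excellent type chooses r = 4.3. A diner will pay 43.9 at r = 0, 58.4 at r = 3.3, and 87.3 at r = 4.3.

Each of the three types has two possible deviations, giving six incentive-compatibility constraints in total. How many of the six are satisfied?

4

Mediocre (own payoff 43.9): to r=3.3 gives 58.4 − 10.9×3.3 = 22.43 → no gain ✓; to r=4.3 gives 87.3 − 10.9×4.3 = 40.43 → no gain ✓.
Excellent (own payoff 87.3 − 2.7×4.3 = 75.69): to r=0 gives 43.9 → no gain ✓; to r=3.3 gives 58.4 − 2.7×3.3 = 49.49 → no gain ✓.
Good (own payoff 58.4 − 5.3×3.3 = 40.91): to r=0 gives 43.9 → profitable ✗; to r=4.3 gives 87.3 − 5.3×4.3 = 64.51 → profitable ✗.
4 of the 6 constraints hold; not an equilibrium.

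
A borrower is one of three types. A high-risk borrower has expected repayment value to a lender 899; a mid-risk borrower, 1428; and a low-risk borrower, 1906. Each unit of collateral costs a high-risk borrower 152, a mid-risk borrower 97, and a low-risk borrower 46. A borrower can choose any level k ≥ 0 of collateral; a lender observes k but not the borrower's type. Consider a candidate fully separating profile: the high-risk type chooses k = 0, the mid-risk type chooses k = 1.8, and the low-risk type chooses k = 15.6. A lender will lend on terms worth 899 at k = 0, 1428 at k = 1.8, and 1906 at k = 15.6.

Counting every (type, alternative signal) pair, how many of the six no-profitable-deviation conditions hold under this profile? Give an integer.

4

Mid-risk (own payoff 1428 − 97×1.8 = 1253.4): to k=0 gives 899 → no gain ✓; to k=15.6 gives 1906 − 97×15.6 = 392.8 → no gain ✓.
High-risk (own payoff 899): to k=1.8 gives 1428 − 152×1.8 = 1154.4 → profitable ✗; to k=15.6 gives 1906 − 152×15.6 = -465.2 → no gain ✓.
Low-risk (own payoff 1906 − 46×15.6 = 1188.4): to k=0 gives 899 → no gain ✓; to k=1.8 gives 1428 − 46×1.8 = 1345.2 → profitable ✗.
4 of the 6 constraints hold; not an equilibrium.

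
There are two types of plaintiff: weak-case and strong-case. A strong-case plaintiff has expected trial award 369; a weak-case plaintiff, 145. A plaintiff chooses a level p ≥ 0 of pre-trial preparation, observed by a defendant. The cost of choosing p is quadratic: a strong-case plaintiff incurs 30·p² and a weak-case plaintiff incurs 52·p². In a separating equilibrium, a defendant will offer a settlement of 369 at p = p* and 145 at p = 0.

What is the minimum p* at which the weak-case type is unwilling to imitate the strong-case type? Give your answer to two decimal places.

2.08

The weak-case type at p = 0 receives 145; imitating at p* yields 369 − 52·p*².
Indifference: 145 = 369 − 52·p*², so p*² = (369 − 145) / 52 ≈ 4.3077.
p* = √4.3077 ≈ 2.08.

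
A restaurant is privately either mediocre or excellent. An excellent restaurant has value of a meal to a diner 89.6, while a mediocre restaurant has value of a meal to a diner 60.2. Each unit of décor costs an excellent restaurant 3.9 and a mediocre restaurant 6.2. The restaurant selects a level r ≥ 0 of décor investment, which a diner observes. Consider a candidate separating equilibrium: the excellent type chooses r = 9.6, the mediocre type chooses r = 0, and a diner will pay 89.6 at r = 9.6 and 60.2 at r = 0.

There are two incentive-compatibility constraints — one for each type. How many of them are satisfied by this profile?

Excellent type: signal → 89.6 − 3.9 × 9.6 = 52.16; deviate to 0 → 60.2. IC fails (52.16 < 60.2).
Mediocre type: stay at 0 → 60.2; mimic → 89.6 − 6.2 × 9.6 = 30.08. IC holds (60.2 ≥ 30.08).
1 of 2 constraints hold, so this profile is not an equilibrium.

1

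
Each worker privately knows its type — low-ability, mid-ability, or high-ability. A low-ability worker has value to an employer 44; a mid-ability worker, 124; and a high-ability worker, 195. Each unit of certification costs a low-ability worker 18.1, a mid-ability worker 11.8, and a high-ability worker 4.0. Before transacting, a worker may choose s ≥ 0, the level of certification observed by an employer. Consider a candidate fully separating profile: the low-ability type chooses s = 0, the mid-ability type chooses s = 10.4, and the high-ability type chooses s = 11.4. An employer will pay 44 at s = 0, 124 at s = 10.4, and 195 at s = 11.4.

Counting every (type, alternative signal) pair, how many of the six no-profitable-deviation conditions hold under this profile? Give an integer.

Low-ability (own payoff 44): to s=10.4 gives 124 − 18.1×10.4 = -64.24 → no gain ✓; to s=11.4 gives 195 − 18.1×11.4 = -11.34 → no gain ✓.
Mid-ability (own payoff 124 − 11.8×10.4 = 1.28): to s=0 gives 44 → profitable ✗; to s=11.4 gives 195 − 11.8×11.4 = 60.48 → profitable ✗.
High-ability (own payoff 195 − 4.0×11.4 = 149.4): to s=0 gives 44 → no gain ✓; to s=10.4 gives 124 − 4.0×10.4 = 82.4 → no gain ✓.
4 of the 6 constraints hold; not an equilibrium.

4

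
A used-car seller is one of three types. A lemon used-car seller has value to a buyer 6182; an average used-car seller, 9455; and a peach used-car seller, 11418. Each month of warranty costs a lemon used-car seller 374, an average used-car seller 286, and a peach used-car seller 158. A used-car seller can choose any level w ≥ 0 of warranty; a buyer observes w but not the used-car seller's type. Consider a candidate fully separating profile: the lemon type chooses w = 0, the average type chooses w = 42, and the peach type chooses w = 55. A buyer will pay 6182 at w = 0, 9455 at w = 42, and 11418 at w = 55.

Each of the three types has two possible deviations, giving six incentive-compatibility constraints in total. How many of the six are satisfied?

3

Average (own payoff 9455 − 286×42 = -2557): to w=0 gives 6182 → profitable ✗; to w=55 gives 11418 − 286×55 = -4312 → no gain ✓.
Lemon (own payoff 6182): to w=42 gives 9455 − 374×42 = -6253 → no gain ✓; to w=55 gives 11418 − 374×55 = -9152 → no gain ✓.
Peach (own payoff 11418 − 158×55 = 2728): to w=0 gives 6182 → profitable ✗; to w=42 gives 9455 − 158×42 = 2819 → profitable ✗.
3 of the 6 constraints hold; not an equilibrium.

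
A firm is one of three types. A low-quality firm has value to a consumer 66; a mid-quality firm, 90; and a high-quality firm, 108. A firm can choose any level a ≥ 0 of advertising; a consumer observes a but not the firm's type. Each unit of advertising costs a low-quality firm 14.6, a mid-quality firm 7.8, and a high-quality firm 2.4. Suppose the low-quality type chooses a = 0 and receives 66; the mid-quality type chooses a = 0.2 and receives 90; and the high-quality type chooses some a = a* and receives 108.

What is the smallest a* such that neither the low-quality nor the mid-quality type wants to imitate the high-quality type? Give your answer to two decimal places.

2.88

Low-quality type (on-path payoff 66) won't mimic when 66 ≥ 108 − 14.6·a*, i.e. a* ≥ 2.88.
Mid-quality type (on-path payoff 90 − 7.8×0.2 = 88.44) won't mimic when 88.44 ≥ 108 − 7.8·a*, i.e. a* ≥ 2.51.
Both must hold, so a* = max(2.88, 2.51) = 2.88. The low-quality type's constraint binds.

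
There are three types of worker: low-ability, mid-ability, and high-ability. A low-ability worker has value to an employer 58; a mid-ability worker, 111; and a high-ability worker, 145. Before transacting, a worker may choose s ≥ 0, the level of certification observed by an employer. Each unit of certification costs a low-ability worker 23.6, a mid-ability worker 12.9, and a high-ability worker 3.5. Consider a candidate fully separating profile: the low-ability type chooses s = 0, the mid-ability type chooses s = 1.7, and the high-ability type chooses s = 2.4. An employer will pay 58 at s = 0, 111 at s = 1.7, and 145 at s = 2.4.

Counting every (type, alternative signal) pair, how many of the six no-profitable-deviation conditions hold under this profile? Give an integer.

Mid-ability (own payoff 111 − 12.9×1.7 = 89.07): to s=0 gives 58 → no gain ✓; to s=2.4 gives 145 − 12.9×2.4 = 114.04 → profitable ✗.
High-ability (own payoff 145 − 3.5×2.4 = 136.6): to s=0 gives 58 → no gain ✓; to s=1.7 gives 111 − 3.5×1.7 = 105.05 → no gain ✓.
Low-ability (own payoff 58): to s=1.7 gives 111 − 23.6×1.7 = 70.88 → profitable ✗; to s=2.4 gives 145 − 23.6×2.4 = 88.36 → profitable ✗.
3 of the 6 constraints hold; not an equilibrium.

3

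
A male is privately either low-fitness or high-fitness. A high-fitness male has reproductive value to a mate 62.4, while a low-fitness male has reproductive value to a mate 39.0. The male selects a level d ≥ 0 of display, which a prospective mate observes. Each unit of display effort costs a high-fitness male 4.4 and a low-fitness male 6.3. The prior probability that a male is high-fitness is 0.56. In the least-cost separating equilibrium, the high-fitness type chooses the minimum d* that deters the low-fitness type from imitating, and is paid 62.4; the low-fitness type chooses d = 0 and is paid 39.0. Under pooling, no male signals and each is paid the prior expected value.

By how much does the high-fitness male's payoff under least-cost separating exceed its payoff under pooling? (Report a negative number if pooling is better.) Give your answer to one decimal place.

Least-cost separating signal: d* solves 39.0 = 62.4 − 6.3·d*, so d* = (62.4 − 39.0)/6.3 ≈ 3.7143.
High-fitness type's separating payoff: 62.4 − 4.4 × d* = 62.4 − 4.4 × (62.4 − 39.0)/6.3 = 62.4 − 102.96/6.3 ≈ 46.057.
Pooling payoff: 0.56 × 62.4 + 0.44 × 39.0 = 52.104.
Difference: 46.057 − 52.104 = -6.047, i.e. -6.0 to one decimal place.
The high-fitness type would prefer the pooling outcome.

-6.0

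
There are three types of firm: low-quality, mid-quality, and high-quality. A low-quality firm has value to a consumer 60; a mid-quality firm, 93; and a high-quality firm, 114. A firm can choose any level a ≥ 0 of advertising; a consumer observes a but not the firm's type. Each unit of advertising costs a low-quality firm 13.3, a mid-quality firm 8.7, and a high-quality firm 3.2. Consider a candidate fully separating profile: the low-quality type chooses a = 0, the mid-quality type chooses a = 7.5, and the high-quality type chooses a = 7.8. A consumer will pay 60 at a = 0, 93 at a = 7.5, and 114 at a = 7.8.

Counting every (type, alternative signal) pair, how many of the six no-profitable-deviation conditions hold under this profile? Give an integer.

Low-quality (own payoff 60): to a=7.5 gives 93 − 13.3×7.5 = -6.75 → no gain ✓; to a=7.8 gives 114 − 13.3×7.8 = 10.26 → no gain ✓.
Mid-quality (own payoff 93 − 8.7×7.5 = 27.75): to a=0 gives 60 → profitable ✗; to a=7.8 gives 114 − 8.7×7.8 = 46.14 → profitable ✗.
High-quality (own payoff 114 − 3.2×7.8 = 89.04): to a=0 gives 60 → no gain ✓; to a=7.5 gives 93 − 3.2×7.5 = 69 → no gain ✓.
4 of the 6 constraints hold; not an equilibrium.

4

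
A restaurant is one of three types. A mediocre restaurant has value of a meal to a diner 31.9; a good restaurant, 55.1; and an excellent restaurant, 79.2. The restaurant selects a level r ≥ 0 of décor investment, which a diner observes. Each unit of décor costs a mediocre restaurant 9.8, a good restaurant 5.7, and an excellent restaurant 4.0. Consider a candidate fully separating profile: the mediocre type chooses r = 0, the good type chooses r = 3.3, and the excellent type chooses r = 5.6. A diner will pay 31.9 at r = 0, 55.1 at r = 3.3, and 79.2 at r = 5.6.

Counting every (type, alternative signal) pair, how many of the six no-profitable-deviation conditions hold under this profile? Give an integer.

5

Excellent (own payoff 79.2 − 4.0×5.6 = 56.8): to r=0 gives 31.9 → no gain ✓; to r=3.3 gives 55.1 − 4.0×3.3 = 41.9 → no gain ✓.
Mediocre (own payoff 31.9): to r=3.3 gives 55.1 − 9.8×3.3 = 22.76 → no gain ✓; to r=5.6 gives 79.2 − 9.8×5.6 = 24.32 → no gain ✓.
Good (own payoff 55.1 − 5.7×3.3 = 36.29): to r=0 gives 31.9 → no gain ✓; to r=5.6 gives 79.2 − 5.7×5.6 = 47.28 → profitable ✗.
5 of the 6 constraints hold; not an equilibrium.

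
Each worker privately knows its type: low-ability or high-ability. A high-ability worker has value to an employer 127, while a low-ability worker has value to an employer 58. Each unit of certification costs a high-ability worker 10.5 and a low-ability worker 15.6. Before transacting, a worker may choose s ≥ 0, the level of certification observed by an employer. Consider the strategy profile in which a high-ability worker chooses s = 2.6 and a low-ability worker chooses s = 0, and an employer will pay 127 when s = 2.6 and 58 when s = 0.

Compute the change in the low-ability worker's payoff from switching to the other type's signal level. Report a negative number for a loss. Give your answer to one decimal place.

28.4

Playing s = 0 the low-ability worker receives 58.
Deviating to s = 2.6 brings payment 127 at cost 15.6 × 2.6 = 40.56, netting 86.44.
Gain from deviating: 86.44 − 58 = 28.44, i.e. 28.4 to one decimal place.
The gain is positive, so the low-ability type's incentive-compatibility constraint is violated — this profile is not a separating equilibrium.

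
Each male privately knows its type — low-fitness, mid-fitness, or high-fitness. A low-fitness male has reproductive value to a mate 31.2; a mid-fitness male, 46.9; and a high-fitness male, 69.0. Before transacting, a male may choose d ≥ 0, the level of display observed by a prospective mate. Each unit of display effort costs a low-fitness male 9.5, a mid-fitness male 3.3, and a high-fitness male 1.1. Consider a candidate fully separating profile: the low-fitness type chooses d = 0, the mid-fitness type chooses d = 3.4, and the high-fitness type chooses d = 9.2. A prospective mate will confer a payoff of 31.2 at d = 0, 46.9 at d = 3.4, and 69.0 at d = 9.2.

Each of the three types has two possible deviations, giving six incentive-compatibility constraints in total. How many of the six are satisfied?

5

Mid-fitness (own payoff 46.9 − 3.3×3.4 = 35.68): to d=0 gives 31.2 → no gain ✓; to d=9.2 gives 69.0 − 3.3×9.2 = 38.64 → profitable ✗.
Low-fitness (own payoff 31.2): to d=3.4 gives 46.9 − 9.5×3.4 = 14.6 → no gain ✓; to d=9.2 gives 69.0 − 9.5×9.2 = -18.4 → no gain ✓.
High-fitness (own payoff 69.0 − 1.1×9.2 = 58.88): to d=0 gives 31.2 → no gain ✓; to d=3.4 gives 46.9 − 1.1×3.4 = 43.16 → no gain ✓.
5 of the 6 constraints hold; not an equilibrium.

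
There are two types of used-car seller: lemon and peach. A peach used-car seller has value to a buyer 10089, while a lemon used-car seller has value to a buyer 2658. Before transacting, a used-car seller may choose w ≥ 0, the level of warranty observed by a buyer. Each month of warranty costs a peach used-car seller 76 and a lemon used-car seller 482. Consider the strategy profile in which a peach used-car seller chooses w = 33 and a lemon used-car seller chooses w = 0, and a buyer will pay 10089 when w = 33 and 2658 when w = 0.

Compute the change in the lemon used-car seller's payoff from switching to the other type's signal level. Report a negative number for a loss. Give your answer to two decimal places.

-8475.00

Playing w = 0 the lemon used-car seller receives 2658.
Deviating to w = 33 brings payment 10089 at cost 482 × 33 = 15906, netting -5817.
Gain from deviating: -5817 − 2658 = -8475.00.
The gain is negative, so the lemon type's incentive-compatibility constraint is satisfied.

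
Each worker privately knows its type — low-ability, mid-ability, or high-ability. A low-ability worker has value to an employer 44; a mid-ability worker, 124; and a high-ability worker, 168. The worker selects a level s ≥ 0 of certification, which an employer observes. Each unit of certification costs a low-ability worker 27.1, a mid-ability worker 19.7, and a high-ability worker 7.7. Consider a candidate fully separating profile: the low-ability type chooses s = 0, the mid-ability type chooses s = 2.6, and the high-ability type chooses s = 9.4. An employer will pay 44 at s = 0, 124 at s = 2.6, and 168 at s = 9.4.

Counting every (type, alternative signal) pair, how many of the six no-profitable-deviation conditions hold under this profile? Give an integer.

4

High-ability (own payoff 168 − 7.7×9.4 = 95.62): to s=0 gives 44 → no gain ✓; to s=2.6 gives 124 − 7.7×2.6 = 103.98 → profitable ✗.
Low-ability (own payoff 44): to s=2.6 gives 124 − 27.1×2.6 = 53.54 → profitable ✗; to s=9.4 gives 168 − 27.1×9.4 = -86.74 → no gain ✓.
Mid-ability (own payoff 124 − 19.7×2.6 = 72.78): to s=0 gives 44 → no gain ✓; to s=9.4 gives 168 − 19.7×9.4 = -17.18 → no gain ✓.
4 of the 6 constraints hold; not an equilibrium.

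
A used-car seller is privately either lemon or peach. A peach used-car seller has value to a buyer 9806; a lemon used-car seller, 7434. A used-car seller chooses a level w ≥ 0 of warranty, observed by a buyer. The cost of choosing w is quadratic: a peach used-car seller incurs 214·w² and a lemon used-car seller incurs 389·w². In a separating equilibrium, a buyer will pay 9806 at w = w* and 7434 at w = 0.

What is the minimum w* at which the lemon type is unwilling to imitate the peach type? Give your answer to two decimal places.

The lemon type at w = 0 receives 7434; imitating at w* yields 9806 − 389·w*².
Indifference: 7434 = 9806 − 389·w*², so w*² = (9806 − 7434) / 389 ≈ 6.0977.
w* = √6.0977 ≈ 2.47.

2.47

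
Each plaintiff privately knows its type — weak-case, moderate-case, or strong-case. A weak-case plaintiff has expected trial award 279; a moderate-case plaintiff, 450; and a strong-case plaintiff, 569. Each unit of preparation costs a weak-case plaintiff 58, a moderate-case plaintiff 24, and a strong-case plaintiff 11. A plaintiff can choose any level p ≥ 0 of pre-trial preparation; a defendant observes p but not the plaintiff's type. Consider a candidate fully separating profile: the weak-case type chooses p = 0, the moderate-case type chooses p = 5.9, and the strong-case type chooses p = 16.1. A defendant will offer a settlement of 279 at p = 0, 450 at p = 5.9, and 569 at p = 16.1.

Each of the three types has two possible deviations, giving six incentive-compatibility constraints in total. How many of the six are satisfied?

6

Strong-case (own payoff 569 − 11×16.1 = 391.9): to p=0 gives 279 → no gain ✓; to p=5.9 gives 450 − 11×5.9 = 385.1 → no gain ✓.
Weak-case (own payoff 279): to p=5.9 gives 450 − 58×5.9 = 107.8 → no gain ✓; to p=16.1 gives 569 − 58×16.1 = -364.8 → no gain ✓.
Moderate-case (own payoff 450 − 24×5.9 = 308.4): to p=0 gives 279 → no gain ✓; to p=16.1 gives 569 − 24×16.1 = 182.6 → no gain ✓.
6 of the 6 constraints hold; this profile is a separating equilibrium.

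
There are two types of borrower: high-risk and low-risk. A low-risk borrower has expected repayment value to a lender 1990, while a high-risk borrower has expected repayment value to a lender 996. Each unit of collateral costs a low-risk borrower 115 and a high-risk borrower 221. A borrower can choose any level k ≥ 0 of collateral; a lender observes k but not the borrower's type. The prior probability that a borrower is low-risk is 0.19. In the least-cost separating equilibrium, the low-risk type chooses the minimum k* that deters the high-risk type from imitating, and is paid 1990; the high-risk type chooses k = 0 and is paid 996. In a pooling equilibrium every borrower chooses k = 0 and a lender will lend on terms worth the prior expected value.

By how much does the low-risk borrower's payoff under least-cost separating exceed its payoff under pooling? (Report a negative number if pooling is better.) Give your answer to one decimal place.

Least-cost separating signal: k* solves 996 = 1990 − 221·k*, so k* = (1990 − 996)/221 ≈ 4.4977.
Low-risk type's separating payoff: 1990 − 115 × k* = 1990 − 115 × (1990 − 996)/221 = 1990 − 114310/221 ≈ 1472.760.
Pooling payoff: 0.19 × 1990 + 0.81 × 996 = 1184.86.
Difference: 1472.760 − 1184.86 = 287.9.
The low-risk type prefers to separate.

287.9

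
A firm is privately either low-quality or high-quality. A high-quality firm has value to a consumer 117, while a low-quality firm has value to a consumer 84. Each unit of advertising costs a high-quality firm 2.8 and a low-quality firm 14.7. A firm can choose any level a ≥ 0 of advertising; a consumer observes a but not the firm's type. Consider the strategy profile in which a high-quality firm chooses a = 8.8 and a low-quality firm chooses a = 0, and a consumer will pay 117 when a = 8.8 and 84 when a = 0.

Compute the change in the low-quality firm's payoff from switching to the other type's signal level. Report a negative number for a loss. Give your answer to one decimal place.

Playing a = 0 the low-quality firm receives 84.
Deviating to a = 8.8 brings payment 117 at cost 14.7 × 8.8 = 129.36, netting -12.36.
Gain from deviating: -12.36 − 84 = -96.36, i.e. -96.4 to one decimal place.
The gain is negative, so the low-quality type's incentive-compatibility constraint is satisfied.

-96.4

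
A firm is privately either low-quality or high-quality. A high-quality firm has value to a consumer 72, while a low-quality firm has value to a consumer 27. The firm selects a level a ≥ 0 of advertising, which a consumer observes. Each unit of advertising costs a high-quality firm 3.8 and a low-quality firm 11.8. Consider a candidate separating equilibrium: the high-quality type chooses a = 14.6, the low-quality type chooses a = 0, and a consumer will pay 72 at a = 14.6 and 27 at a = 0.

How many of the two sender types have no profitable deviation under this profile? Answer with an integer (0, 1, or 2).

1

High-quality type: signal → 72 − 3.8 × 14.6 = 16.52; deviate to 0 → 27. IC fails (16.52 < 27).
Low-quality type: stay at 0 → 27; mimic → 72 − 11.8 × 14.6 = -100.28. IC holds (27 ≥ -100.28).
1 of 2 constraints hold, so this profile is not an equilibrium.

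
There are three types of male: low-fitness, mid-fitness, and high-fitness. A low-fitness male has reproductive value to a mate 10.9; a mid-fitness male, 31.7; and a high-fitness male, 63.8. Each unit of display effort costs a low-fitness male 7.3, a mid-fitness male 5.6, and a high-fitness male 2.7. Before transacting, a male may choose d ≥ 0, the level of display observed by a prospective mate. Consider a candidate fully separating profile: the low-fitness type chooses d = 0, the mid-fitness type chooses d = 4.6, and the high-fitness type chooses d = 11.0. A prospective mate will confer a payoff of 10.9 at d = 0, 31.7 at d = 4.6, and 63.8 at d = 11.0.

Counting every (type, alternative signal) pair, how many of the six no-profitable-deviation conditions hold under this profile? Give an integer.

5

Mid-fitness (own payoff 31.7 − 5.6×4.6 = 5.94): to d=0 gives 10.9 → profitable ✗; to d=11.0 gives 63.8 − 5.6×11.0 = 2.2 → no gain ✓.
Low-fitness (own payoff 10.9): to d=4.6 gives 31.7 − 7.3×4.6 = -1.88 → no gain ✓; to d=11.0 gives 63.8 − 7.3×11.0 = -16.5 → no gain ✓.
High-fitness (own payoff 63.8 − 2.7×11.0 = 34.1): to d=0 gives 10.9 → no gain ✓; to d=4.6 gives 31.7 − 2.7×4.6 = 19.28 → no gain ✓.
5 of the 6 constraints hold; not an equilibrium.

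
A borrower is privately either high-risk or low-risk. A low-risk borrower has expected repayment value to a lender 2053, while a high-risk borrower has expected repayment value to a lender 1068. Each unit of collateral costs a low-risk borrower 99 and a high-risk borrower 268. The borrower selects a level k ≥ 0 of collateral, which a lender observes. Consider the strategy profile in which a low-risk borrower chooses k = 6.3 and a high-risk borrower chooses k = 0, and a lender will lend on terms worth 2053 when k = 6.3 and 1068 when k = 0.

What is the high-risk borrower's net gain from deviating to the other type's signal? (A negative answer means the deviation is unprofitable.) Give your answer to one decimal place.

Playing k = 0 the high-risk borrower receives 1068.
Deviating to k = 6.3 brings payment 2053 at cost 268 × 6.3 = 1688.4, netting 364.6.
Gain from deviating: 364.6 − 1068 = -703.4.
The gain is negative, so the high-risk type's incentive-compatibility constraint is satisfied.

-703.4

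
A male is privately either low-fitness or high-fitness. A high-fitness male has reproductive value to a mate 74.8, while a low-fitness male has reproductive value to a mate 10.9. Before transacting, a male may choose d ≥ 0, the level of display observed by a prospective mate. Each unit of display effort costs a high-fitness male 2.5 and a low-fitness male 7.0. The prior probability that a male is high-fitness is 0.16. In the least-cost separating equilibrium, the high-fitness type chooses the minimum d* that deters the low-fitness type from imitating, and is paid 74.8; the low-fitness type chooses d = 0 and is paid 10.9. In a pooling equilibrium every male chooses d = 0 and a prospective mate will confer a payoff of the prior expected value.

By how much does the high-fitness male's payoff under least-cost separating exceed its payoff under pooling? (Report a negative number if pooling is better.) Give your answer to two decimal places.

Least-cost separating signal: d* solves 10.9 = 74.8 − 7.0·d*, so d* = (74.8 − 10.9)/7.0 ≈ 9.1286.
High-fitness type's separating payoff: 74.8 − 2.5 × d* = 74.8 − 2.5 × (74.8 − 10.9)/7.0 = 74.8 − 159.75/7.0 ≈ 51.9786.
Pooling payoff: 0.16 × 74.8 + 0.84 × 10.9 = 21.124.
Difference: 51.9786 − 21.124 = 30.8546, i.e. 30.85 to two decimal places.
The high-fitness type prefers to separate.

30.85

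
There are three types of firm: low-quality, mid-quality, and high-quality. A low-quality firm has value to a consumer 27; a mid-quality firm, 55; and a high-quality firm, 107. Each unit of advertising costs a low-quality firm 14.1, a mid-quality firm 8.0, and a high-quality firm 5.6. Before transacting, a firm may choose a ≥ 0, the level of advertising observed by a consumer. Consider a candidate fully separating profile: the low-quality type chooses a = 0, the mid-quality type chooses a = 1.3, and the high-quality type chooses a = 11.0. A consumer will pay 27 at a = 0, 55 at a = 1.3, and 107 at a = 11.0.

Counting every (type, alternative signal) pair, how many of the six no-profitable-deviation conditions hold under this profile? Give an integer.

4

Mid-quality (own payoff 55 − 8.0×1.3 = 44.6): to a=0 gives 27 → no gain ✓; to a=11.0 gives 107 − 8.0×11.0 = 19 → no gain ✓.
High-quality (own payoff 107 − 5.6×11.0 = 45.4): to a=0 gives 27 → no gain ✓; to a=1.3 gives 55 − 5.6×1.3 = 47.72 → profitable ✗.
Low-quality (own payoff 27): to a=1.3 gives 55 − 14.1×1.3 = 36.67 → profitable ✗; to a=11.0 gives 107 − 14.1×11.0 = -48.1 → no gain ✓.
4 of the 6 constraints hold; not an equilibrium.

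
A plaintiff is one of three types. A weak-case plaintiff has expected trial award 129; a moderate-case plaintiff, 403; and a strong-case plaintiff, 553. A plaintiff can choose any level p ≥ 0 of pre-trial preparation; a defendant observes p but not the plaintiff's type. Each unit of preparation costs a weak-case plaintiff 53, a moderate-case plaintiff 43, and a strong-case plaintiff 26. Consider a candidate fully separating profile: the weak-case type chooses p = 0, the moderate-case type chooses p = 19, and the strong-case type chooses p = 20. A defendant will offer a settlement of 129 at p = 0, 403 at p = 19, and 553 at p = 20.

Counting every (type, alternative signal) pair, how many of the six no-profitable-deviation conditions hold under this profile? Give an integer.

Moderate-case (own payoff 403 − 43×19 = -414): to p=0 gives 129 → profitable ✗; to p=20 gives 553 − 43×20 = -307 → profitable ✗.
Strong-case (own payoff 553 − 26×20 = 33): to p=0 gives 129 → profitable ✗; to p=19 gives 403 − 26×19 = -91 → no gain ✓.
Weak-case (own payoff 129): to p=19 gives 403 − 53×19 = -604 → no gain ✓; to p=20 gives 553 − 53×20 = -507 → no gain ✓.
3 of the 6 constraints hold; not an equilibrium.

3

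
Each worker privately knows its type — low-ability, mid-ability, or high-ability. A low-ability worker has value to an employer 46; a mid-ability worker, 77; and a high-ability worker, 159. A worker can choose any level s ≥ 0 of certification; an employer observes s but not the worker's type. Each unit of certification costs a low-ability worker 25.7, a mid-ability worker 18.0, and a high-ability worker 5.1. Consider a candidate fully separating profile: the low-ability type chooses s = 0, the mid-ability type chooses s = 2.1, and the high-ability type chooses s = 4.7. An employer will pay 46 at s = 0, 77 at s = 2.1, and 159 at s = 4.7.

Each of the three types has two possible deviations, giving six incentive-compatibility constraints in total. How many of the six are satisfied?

4

High-ability (own payoff 159 − 5.1×4.7 = 135.03): to s=0 gives 46 → no gain ✓; to s=2.1 gives 77 − 5.1×2.1 = 66.29 → no gain ✓.
Low-ability (own payoff 46): to s=2.1 gives 77 − 25.7×2.1 = 23.03 → no gain ✓; to s=4.7 gives 159 − 25.7×4.7 = 38.21 → no gain ✓.
Mid-ability (own payoff 77 − 18.0×2.1 = 39.2): to s=0 gives 46 → profitable ✗; to s=4.7 gives 159 − 18.0×4.7 = 74.4 → profitable ✗.
4 of the 6 constraints hold; not an equilibrium.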